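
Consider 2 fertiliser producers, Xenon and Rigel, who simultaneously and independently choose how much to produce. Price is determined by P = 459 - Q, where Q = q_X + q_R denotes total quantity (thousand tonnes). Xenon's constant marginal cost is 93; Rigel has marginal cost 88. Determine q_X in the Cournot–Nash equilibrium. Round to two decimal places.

Xenon's profit: π_X = (459 - Q)q_X - (93q_X). Setting ∂π_X/∂q_X = 0: 366 - 2q_X - (q_R) = 0.
Rigel's first-order condition: 371 - 2q_R - (q_X) = 0.
So q_X = (366 - q_R)/2 and q_R = (371 - q_X)/2.
Solving the pair: q_X = 361/3, q_R = 376/3.

120.33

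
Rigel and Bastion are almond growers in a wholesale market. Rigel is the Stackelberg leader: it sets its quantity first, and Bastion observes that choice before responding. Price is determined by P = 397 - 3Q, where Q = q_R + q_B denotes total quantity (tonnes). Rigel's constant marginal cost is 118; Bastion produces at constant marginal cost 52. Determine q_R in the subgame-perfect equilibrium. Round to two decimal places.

The follower Bastion best-responds to any q_R: π_B = (397 - 3Q)q_B - 52q_B.
Setting the follower's marginal profit to zero, 345 - 3q_R - 6q_B = 0, i.e. q_B = (345 - 3q_R)/6.
Rigel substitutes q_B(q_R) into its own profit: π_R = q_R(397 - 3q_R - (345 - 3q_R)/2) - 118q_R = (449/2 - (3/2)q_R)q_R - 118q_R.
The leader's first-order condition 213/2 - 3q_R = 0 yields q_R = 71/2.
Then q_B = (345 - 3·(71/2))/6 = 159/4.

35.50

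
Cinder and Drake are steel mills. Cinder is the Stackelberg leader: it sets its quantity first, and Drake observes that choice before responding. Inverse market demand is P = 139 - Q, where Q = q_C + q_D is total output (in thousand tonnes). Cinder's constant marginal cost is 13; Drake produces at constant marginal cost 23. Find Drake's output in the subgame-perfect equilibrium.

24

Solve by backward induction. Given q_C, the follower Drake maximises π_D = (139 - q_C - q_D)q_D - 23q_D.
Setting the follower's marginal profit to zero, 116 - q_C - 2q_D = 0, i.e. q_D = (116 - q_C)/2.
Cinder substitutes q_D(q_C) into its own profit: π_C = q_C(139 - q_C - (116 - q_C)/2) - 13q_C = (81 - (1/2)q_C)q_C - 13q_C.
The leader's first-order condition 68 - q_C = 0 yields q_C = 68.
Then q_D = (116 - 68)/2 = 24.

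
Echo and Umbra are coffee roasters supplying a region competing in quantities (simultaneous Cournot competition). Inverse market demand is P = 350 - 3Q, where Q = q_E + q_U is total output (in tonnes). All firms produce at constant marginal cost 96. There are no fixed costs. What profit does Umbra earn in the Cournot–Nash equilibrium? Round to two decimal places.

A representative firm's profit is π_i = q_i(350 - 3Q) - 96q_i.
First-order condition (treating rivals' output as given): 254 - 6q_i - 3q_j = 0.
By symmetry each firm produces the same amount; substituting q_j = q_i yields q_i = 254/9.
Price P = 350 - 3·(508/9) = 542/3.
Umbra's profit: (542/3 - 96)·(254/9) = 2389.4815.

2389.48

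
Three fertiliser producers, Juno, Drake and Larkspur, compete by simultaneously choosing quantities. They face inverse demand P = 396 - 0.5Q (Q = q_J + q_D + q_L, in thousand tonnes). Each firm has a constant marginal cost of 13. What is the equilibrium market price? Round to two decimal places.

108.75

Each firm earns π_i = (396 - 0.5Q)q_i - 13q_i.
First-order condition (treating rivals' output as given): 383 - q_i - (1/2)·Σ_{j≠i} q_j = 0.
With identical firms every q_j equals q_i, so Σ_{j≠i} q_j = 2q_i and 383 = 2q_i, giving q_i = 383/2.
Total output Q = 1149/2, so price P = 396 - (1/2)·(1149/2) = 435/4.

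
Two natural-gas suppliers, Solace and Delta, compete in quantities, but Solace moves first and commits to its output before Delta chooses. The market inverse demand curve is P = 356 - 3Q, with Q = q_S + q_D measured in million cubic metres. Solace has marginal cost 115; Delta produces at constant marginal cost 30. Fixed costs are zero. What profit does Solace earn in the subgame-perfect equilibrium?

1014

The follower Delta best-responds to any q_S: π_D = (356 - 3Q)q_D - 30q_D.
Follower FOC: 326 - 3q_S - 6q_D = 0, so q_D(q_S) = (326 - 3q_S)/6.
Solace substitutes q_D(q_S) into its own profit: π_S = q_S(356 - 3q_S - (326 - 3q_S)/2) - 115q_S = (193 - (3/2)q_S)q_S - 115q_S.
Leader FOC: 78 - 3q_S = 0, so q_S = 26.
Then q_D = (326 - 3·26)/6 = 124/3.
Price P = 356 - 3·(202/3) = 154.
Solace's profit: (154 - 115)·26 = 1014.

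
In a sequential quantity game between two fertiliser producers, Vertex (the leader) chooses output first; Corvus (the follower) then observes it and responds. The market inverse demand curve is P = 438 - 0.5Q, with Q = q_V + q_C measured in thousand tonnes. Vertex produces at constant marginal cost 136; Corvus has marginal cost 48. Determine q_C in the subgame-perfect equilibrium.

The follower Corvus best-responds to any q_V: π_C = (438 - 0.5Q)q_C - 48q_C.
∂π_C/∂q_C = 390 - (1/2)q_V - q_C = 0 gives the reaction function q_C = (390 - (1/2)q_V).
Vertex substitutes q_C(q_V) into its own profit: π_V = q_V(438 - (1/2)q_V - (390 - (1/2)q_V)/2) - 136q_V = (243 - (1/4)q_V)q_V - 136q_V.
Maximising: ∂π_V/∂q_V = 107 - (1/2)q_V = 0, giving q_V = 214.
Then q_C = (390 - (1/2)·214) = 283.

283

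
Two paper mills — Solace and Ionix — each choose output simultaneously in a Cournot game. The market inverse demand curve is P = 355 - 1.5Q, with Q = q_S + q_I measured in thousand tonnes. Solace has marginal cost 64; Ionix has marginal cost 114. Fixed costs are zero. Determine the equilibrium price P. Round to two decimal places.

177.67

Solace's profit: π_S = (355 - 1.5Q)q_S - (64q_S). Setting ∂π_S/∂q_S = 0: 291 - 3q_S - (3/2)(q_I) = 0.
Ionix's profit: π_I = (355 - 1.5Q)q_I - (114q_I). Setting ∂π_I/∂q_I = 0: 241 - 3q_I - (3/2)(q_S) = 0.
Rearranging gives the reaction functions q_S = (291 - (3/2)q_I)/3 and q_I = (241 - (3/2)q_S)/3.
Solving the pair: q_S = 682/9, q_I = 382/9.
Total output Q = 1064/9, so price P = 355 - (3/2)·(1064/9) = 533/3.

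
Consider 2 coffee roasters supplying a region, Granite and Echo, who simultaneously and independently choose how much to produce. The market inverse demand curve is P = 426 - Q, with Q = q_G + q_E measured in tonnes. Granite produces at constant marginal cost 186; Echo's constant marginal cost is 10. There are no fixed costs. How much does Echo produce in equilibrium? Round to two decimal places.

Granite's profit: π_G = (426 - Q)q_G - (186q_G). Setting ∂π_G/∂q_G = 0: 240 - 2q_G - (q_E) = 0.
Echo's profit: π_E = (426 - Q)q_E - (10q_E). Setting ∂π_E/∂q_E = 0: 416 - 2q_E - (q_G) = 0.
So q_G = (240 - q_E)/2 and q_E = (416 - q_G)/2.
Solving the pair: q_G = 64/3, q_E = 592/3.

197.33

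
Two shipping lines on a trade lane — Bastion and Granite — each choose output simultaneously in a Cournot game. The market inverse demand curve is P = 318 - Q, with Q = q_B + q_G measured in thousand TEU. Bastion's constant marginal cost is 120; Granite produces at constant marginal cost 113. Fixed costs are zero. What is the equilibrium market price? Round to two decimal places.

183.67

Bastion's profit: π_B = (318 - Q)q_B - (120q_B). Setting ∂π_B/∂q_B = 0: 198 - 2q_B - (q_G) = 0.
Granite's first-order condition: 205 - 2q_G - (q_B) = 0.
Best responses: q_B = (198 - q_G)/2, q_G = (205 - q_B)/2.
Solving the pair: q_B = 191/3, q_G = 212/3.
Total output Q = 403/3, so price P = 318 - 403/3 = 551/3.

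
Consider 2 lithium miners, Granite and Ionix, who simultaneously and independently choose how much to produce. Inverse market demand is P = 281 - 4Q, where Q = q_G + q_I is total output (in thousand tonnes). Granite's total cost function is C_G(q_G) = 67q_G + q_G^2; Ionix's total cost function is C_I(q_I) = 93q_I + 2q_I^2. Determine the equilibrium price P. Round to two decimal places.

Granite's profit: π_G = (281 - 4Q)q_G - (67q_G + q_G²). Setting ∂π_G/∂q_G = 0: 214 - 10q_G - 4(q_I) = 0.
Ionix's first-order condition: 188 - 12q_I - 4(q_G) = 0.
So q_G = (214 - 4q_I)/10 and q_I = (188 - 4q_G)/12.
Solving the pair: q_G = 227/13, q_I = 128/13.
Total output Q = 355/13, so price P = 281 - 4·(355/13) = 171.7692.

171.77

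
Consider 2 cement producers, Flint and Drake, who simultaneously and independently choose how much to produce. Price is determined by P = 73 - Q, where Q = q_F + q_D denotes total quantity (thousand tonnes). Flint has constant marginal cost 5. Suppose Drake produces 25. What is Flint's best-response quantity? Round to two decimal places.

With the rival's output fixed at 25, Flint's profit is π_F = (73 - 25 - q_F)q_F - (5q_F) = (48 - q_F)q_F - (5q_F).
∂π_F/∂q_F = 43 - 2q_F = 0, so q_F = 43/2.

21.50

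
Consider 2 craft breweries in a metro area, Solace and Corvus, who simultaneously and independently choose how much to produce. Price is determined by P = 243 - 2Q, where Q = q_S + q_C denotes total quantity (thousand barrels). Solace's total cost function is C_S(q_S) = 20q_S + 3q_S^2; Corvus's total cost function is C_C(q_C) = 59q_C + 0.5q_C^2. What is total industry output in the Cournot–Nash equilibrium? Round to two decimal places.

Solace's profit: π_S = (243 - 2Q)q_S - (20q_S + 3q_S²). Setting ∂π_S/∂q_S = 0: 223 - 10q_S - 2(q_C) = 0.
Corvus's first-order condition: 184 - 5q_C - 2(q_S) = 0.
So q_S = (223 - 2q_C)/10 and q_C = (184 - 2q_S)/5.
Solving the pair: q_S = 747/46, q_C = 697/23.
Total output Q = 747/46 + 697/23 = 46.5435.

46.54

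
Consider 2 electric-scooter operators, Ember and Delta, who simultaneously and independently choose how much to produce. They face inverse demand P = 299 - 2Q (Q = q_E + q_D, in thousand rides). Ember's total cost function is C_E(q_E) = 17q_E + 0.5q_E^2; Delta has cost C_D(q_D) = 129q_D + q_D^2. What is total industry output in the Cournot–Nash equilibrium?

63

Ember's profit: π_E = (299 - 2Q)q_E - (17q_E + (1/2)q_E²). Setting ∂π_E/∂q_E = 0: 282 - 5q_E - 2(q_D) = 0.
Delta's first-order condition: 170 - 6q_D - 2(q_E) = 0.
Best responses: q_E = (282 - 2q_D)/5, q_D = (170 - 2q_E)/6.
Solving the pair: q_E = 52, q_D = 11.
Total output Q = 52 + 11 = 63.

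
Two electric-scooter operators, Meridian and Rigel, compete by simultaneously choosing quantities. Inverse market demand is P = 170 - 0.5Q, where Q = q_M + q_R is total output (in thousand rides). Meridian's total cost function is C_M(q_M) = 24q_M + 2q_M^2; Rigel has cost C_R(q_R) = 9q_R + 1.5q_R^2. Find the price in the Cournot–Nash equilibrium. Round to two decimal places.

138.72

Meridian's profit: π_M = (170 - 0.5Q)q_M - (24q_M + 2q_M²). Setting ∂π_M/∂q_M = 0: 146 - 5q_M - (1/2)(q_R) = 0.
Rigel's profit: π_R = (170 - 0.5Q)q_R - (9q_R + (3/2)q_R²). Setting ∂π_R/∂q_R = 0: 161 - 4q_R - (1/2)(q_M) = 0.
So q_M = (146 - (1/2)q_R)/5 and q_R = (161 - (1/2)q_M)/4.
Solving the pair: q_M = 25.4937, q_R = 37.0633.
Total output Q = 62.5570, so price P = 170 - (1/2)·62.5570 = 138.7215.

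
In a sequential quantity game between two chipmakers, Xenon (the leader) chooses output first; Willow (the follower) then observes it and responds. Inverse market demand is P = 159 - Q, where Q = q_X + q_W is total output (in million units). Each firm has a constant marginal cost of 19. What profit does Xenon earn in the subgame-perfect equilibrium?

Solve by backward induction. Given q_X, the follower Willow maximises π_W = (159 - q_X - q_W)q_W - 19q_W.
∂π_W/∂q_W = 140 - q_X - 2q_W = 0 gives the reaction function q_W = (140 - q_X)/2.
The leader anticipates this reaction. Substituting into P = 159 - Q gives P = 89 - (1/2)q_X, so π_X = (89 - (1/2)q_X)q_X - 19q_X.
Leader FOC: 70 - q_X = 0, so q_X = 70.
Then q_W = (140 - 70)/2 = 35.
Price P = 159 - 105 = 54.
Xenon's profit: (54 - 19)·70 = 2450.

2450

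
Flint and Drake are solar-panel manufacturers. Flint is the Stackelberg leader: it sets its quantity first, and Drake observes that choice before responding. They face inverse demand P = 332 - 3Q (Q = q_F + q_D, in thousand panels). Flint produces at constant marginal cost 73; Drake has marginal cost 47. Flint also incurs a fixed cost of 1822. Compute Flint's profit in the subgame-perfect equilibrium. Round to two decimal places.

440.04

Solve by backward induction. Given q_F, the follower Drake maximises π_D = (332 - 3q_F - 3q_D)q_D - 47q_D.
Follower FOC: 285 - 3q_F - 6q_D = 0, so q_D(q_F) = (285 - 3q_F)/6.
The leader anticipates this reaction. Substituting into P = 332 - 3Q gives P = 379/2 - (3/2)q_F, so π_F = (379/2 - (3/2)q_F)q_F - 73q_F.
Leader FOC: 233/2 - 3q_F = 0, so q_F = 233/6.
Then q_D = (285 - 3·(233/6))/6 = 337/12.
Price P = 332 - 3·(803/12) = 525/4.
Flint's profit: (525/4 - 73)·(233/6) - 1822 = 440.0417.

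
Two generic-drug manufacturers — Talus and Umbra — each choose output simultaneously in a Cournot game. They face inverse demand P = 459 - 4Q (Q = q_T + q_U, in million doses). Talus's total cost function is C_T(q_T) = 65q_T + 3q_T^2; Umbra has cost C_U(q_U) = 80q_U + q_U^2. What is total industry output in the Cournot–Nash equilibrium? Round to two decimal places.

49.63

Talus's profit: π_T = (459 - 4Q)q_T - (65q_T + 3q_T²). Setting ∂π_T/∂q_T = 0: 394 - 14q_T - 4(q_U) = 0.
Umbra's first-order condition: 379 - 10q_U - 4(q_T) = 0.
Best responses: q_T = (394 - 4q_U)/14, q_U = (379 - 4q_T)/10.
Substituting one into the other gives q_T = 606/31 and q_U = 1865/62.
Total output Q = 606/31 + 1865/62 = 49.6290.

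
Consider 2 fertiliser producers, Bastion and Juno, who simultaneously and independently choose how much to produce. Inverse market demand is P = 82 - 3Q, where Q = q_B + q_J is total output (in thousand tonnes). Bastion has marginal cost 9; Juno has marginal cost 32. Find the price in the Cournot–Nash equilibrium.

41

Bastion's profit: π_B = (82 - 3Q)q_B - (9q_B). Setting ∂π_B/∂q_B = 0: 73 - 6q_B - 3(q_J) = 0.
Juno's profit: π_J = (82 - 3Q)q_J - (32q_J). Setting ∂π_J/∂q_J = 0: 50 - 6q_J - 3(q_B) = 0.
Rearranging gives the reaction functions q_B = (73 - 3q_J)/6 and q_J = (50 - 3q_B)/6.
Solving the pair: q_B = 32/3, q_J = 3.
Total output Q = 41/3, so price P = 82 - 3·(41/3) = 41.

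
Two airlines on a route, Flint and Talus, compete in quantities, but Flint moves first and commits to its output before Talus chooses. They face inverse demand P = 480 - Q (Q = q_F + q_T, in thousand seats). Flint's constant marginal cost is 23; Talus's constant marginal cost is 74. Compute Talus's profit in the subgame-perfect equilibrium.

5776

The follower Talus best-responds to any q_F: π_T = (480 - Q)q_T - 74q_T.
Setting the follower's marginal profit to zero, 406 - q_F - 2q_T = 0, i.e. q_T = (406 - q_F)/2.
The leader anticipates this reaction. Substituting into P = 480 - Q gives P = 277 - (1/2)q_F, so π_F = (277 - (1/2)q_F)q_F - 23q_F.
Maximising: ∂π_F/∂q_F = 254 - q_F = 0, giving q_F = 254.
Then q_T = (406 - 254)/2 = 76.
Price P = 480 - 330 = 150.
Talus's profit: (150 - 74)·76 = 5776.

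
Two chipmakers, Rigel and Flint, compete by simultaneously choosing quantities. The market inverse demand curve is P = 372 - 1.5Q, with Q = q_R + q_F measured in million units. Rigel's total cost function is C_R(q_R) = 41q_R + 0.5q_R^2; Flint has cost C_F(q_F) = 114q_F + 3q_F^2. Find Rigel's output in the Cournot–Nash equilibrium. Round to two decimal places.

76.80

Rigel's profit: π_R = (372 - 1.5Q)q_R - (41q_R + (1/2)q_R²). Setting ∂π_R/∂q_R = 0: 331 - 4q_R - (3/2)(q_F) = 0.
Flint's first-order condition: 258 - 9q_F - (3/2)(q_R) = 0.
So q_R = (331 - (3/2)q_F)/4 and q_F = (258 - (3/2)q_R)/9.
Substituting one into the other gives q_R = 384/5 and q_F = 238/15.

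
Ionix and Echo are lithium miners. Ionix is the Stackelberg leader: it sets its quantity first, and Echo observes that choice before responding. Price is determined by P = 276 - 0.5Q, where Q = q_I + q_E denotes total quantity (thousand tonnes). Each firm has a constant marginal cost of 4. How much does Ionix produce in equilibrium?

Solve by backward induction. Given q_I, the follower Echo maximises π_E = (276 - (1/2)q_I - (1/2)q_E)q_E - 4q_E.
∂π_E/∂q_E = 272 - (1/2)q_I - q_E = 0 gives the reaction function q_E = (272 - (1/2)q_I).
Ionix substitutes q_E(q_I) into its own profit: π_I = q_I(276 - (1/2)q_I - (272 - (1/2)q_I)/2) - 4q_I = (140 - (1/4)q_I)q_I - 4q_I.
The leader's first-order condition 136 - (1/2)q_I = 0 yields q_I = 272.
Then q_E = (272 - (1/2)·272) = 136.

272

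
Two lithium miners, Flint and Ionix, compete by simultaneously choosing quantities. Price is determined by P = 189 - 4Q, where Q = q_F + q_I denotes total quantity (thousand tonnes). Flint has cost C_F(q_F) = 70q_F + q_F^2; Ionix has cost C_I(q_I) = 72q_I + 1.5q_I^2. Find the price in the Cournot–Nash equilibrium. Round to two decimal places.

123.68

Flint's profit: π_F = (189 - 4Q)q_F - (70q_F + q_F²). Setting ∂π_F/∂q_F = 0: 119 - 10q_F - 4(q_I) = 0.
Ionix's profit: π_I = (189 - 4Q)q_I - (72q_I + (3/2)q_I²). Setting ∂π_I/∂q_I = 0: 117 - 11q_I - 4(q_F) = 0.
Rearranging gives the reaction functions q_F = (119 - 4q_I)/10 and q_I = (117 - 4q_F)/11.
Solving the pair: q_F = 841/94, q_I = 347/47.
Total output Q = 1535/94, so price P = 189 - 4·(1535/94) = 123.6809.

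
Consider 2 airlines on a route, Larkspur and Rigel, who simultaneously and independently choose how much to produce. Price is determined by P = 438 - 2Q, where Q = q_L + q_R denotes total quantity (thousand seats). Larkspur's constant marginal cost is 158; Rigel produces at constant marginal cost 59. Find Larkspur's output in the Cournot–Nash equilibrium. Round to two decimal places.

Larkspur's profit: π_L = (438 - 2Q)q_L - (158q_L). Setting ∂π_L/∂q_L = 0: 280 - 4q_L - 2(q_R) = 0.
Rigel's first-order condition: 379 - 4q_R - 2(q_L) = 0.
Rearranging gives the reaction functions q_L = (280 - 2q_R)/4 and q_R = (379 - 2q_L)/4.
Substituting one into the other gives q_L = 181/6 and q_R = 239/3.

30.17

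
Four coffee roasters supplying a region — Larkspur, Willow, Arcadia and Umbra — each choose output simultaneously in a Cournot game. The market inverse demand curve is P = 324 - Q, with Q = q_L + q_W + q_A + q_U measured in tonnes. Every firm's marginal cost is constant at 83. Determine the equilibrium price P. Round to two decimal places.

A representative firm's profit is π_i = q_i(324 - Q) - 83q_i.
Setting ∂π_i/∂q_i = 0 with rivals' quantities fixed: 241 - 2q_i - Σ_{j≠i} q_j = 0.
With identical firms every q_j equals q_i, so Σ_{j≠i} q_j = 3q_i and 241 = 5q_i, giving q_i = 241/5.
Total output Q = 964/5, so price P = 324 - 964/5 = 656/5.

131.20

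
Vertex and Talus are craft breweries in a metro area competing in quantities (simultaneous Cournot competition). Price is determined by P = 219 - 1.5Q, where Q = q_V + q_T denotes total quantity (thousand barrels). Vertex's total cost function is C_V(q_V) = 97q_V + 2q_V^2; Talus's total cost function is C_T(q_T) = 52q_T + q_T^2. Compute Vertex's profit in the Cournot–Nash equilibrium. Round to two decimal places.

Vertex's profit: π_V = (219 - 1.5Q)q_V - (97q_V + 2q_V²). Setting ∂π_V/∂q_V = 0: 122 - 7q_V - (3/2)(q_T) = 0.
Talus's first-order condition: 167 - 5q_T - (3/2)(q_V) = 0.
Best responses: q_V = (122 - (3/2)q_T)/7, q_T = (167 - (3/2)q_V)/5.
Substituting one into the other gives q_V = 1438/131 and q_T = 30.1069.
Price P = 219 - (3/2)·41.0840 = 157.3740.
Vertex's profit: 157.3740·(1438/131) - 97·(1438/131) - 2(1438/131)² = 421.7385.

421.74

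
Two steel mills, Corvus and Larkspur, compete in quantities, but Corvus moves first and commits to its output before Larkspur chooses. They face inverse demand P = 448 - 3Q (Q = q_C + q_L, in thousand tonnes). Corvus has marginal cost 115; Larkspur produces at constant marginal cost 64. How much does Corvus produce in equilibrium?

Solve by backward induction. Given q_C, the follower Larkspur maximises π_L = (448 - 3q_C - 3q_L)q_L - 64q_L.
Setting the follower's marginal profit to zero, 384 - 3q_C - 6q_L = 0, i.e. q_L = (384 - 3q_C)/6.
Corvus substitutes q_L(q_C) into its own profit: π_C = q_C(448 - 3q_C - (384 - 3q_C)/2) - 115q_C = (256 - (3/2)q_C)q_C - 115q_C.
Maximising: ∂π_C/∂q_C = 141 - 3q_C = 0, giving q_C = 47.
Then q_L = (384 - 3·47)/6 = 81/2.

47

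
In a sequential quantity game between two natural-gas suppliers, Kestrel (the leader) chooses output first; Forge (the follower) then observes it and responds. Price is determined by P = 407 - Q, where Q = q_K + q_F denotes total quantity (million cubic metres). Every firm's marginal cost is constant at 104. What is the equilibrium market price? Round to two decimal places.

The follower Forge best-responds to any q_K: π_F = (407 - Q)q_F - 104q_F.
∂π_F/∂q_F = 303 - q_K - 2q_F = 0 gives the reaction function q_F = (303 - q_K)/2.
The leader anticipates this reaction. Substituting into P = 407 - Q gives P = 511/2 - (1/2)q_K, so π_K = (511/2 - (1/2)q_K)q_K - 104q_K.
Maximising: ∂π_K/∂q_K = 303/2 - q_K = 0, giving q_K = 303/2.
Then q_F = (303 - 303/2)/2 = 303/4.
Total output Q = 909/4, so price P = 407 - 909/4 = 719/4.

179.75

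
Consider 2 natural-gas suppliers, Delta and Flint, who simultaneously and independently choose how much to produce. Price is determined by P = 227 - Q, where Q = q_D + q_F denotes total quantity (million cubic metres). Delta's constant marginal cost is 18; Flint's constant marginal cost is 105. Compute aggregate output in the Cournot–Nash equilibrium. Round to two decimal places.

110.33

Delta's profit: π_D = (227 - Q)q_D - (18q_D). Setting ∂π_D/∂q_D = 0: 209 - 2q_D - (q_F) = 0.
Flint's profit: π_F = (227 - Q)q_F - (105q_F). Setting ∂π_F/∂q_F = 0: 122 - 2q_F - (q_D) = 0.
Best responses: q_D = (209 - q_F)/2, q_F = (122 - q_D)/2.
Solving the pair: q_D = 296/3, q_F = 35/3.
Total output Q = 296/3 + 35/3 = 331/3.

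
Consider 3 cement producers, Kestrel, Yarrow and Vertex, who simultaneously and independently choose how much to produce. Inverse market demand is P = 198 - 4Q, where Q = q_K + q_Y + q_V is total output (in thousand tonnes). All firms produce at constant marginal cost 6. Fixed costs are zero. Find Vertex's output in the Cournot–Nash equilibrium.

A representative firm's profit is π_i = q_i(198 - 4Q) - 6q_i.
Setting ∂π_i/∂q_i = 0 with rivals' quantities fixed: 192 - 8q_i - 4·Σ_{j≠i} q_j = 0.
By symmetry each firm produces the same amount; substituting Σ_{j≠i} q_j = 2q_i yields q_i = 192/16 = 12.

12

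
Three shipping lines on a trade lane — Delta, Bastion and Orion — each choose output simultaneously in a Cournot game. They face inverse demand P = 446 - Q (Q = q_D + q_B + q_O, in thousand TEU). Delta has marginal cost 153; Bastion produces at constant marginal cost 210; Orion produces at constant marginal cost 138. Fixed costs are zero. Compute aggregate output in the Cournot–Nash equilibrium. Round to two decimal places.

Delta's profit: π_D = (446 - Q)q_D - (153q_D). Setting ∂π_D/∂q_D = 0: 293 - 2q_D - (q_B + q_O) = 0.
Bastion's first-order condition: 236 - 2q_B - (q_D + q_O) = 0.
Orion's profit: π_O = (446 - Q)q_O - (138q_O). Setting ∂π_O/∂q_O = 0: 308 - 2q_O - (q_D + q_B) = 0.
Adding the 3 conditions: 837 − 2Q − 2Q = 0, i.e. Q = 837/4.
Back-substituting: q_D = (293 − 837/4) = 335/4, q_B = (236 − 837/4) = 107/4, q_O = (308 − 837/4) = 395/4.
Total output Q = 335/4 + 107/4 + 395/4 = 837/4.

209.25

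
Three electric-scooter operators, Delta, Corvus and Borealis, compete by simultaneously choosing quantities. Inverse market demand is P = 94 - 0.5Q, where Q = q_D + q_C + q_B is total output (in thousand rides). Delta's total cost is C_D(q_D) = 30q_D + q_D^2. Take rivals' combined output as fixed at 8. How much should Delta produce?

20

With rivals' combined output fixed at 8, Delta's profit is π_D = (94 - (1/2)·8 - (1/2)q_D)q_D - (30q_D + q_D²) = (90 - (1/2)q_D)q_D - (30q_D + q_D²).
∂π_D/∂q_D = 60 - 3q_D = 0, so q_D = 20.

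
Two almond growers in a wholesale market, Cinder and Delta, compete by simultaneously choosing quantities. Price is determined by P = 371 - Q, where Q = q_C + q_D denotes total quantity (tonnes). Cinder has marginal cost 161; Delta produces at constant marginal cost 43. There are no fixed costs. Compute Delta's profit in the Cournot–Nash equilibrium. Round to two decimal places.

Cinder's profit: π_C = (371 - Q)q_C - (161q_C). Setting ∂π_C/∂q_C = 0: 210 - 2q_C - (q_D) = 0.
Delta's profit: π_D = (371 - Q)q_D - (43q_D). Setting ∂π_D/∂q_D = 0: 328 - 2q_D - (q_C) = 0.
Best responses: q_C = (210 - q_D)/2, q_D = (328 - q_C)/2.
Solving the pair: q_C = 92/3, q_D = 446/3.
Price P = 371 - 538/3 = 575/3.
Delta's profit: (575/3 - 43)·(446/3) = 22101.7778.

22101.78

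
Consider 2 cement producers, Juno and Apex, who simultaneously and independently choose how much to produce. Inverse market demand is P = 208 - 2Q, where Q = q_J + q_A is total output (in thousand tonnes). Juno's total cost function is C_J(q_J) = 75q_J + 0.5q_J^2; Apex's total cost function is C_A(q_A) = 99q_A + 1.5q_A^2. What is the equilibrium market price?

144

Juno's profit: π_J = (208 - 2Q)q_J - (75q_J + (1/2)q_J²). Setting ∂π_J/∂q_J = 0: 133 - 5q_J - 2(q_A) = 0.
Apex's first-order condition: 109 - 7q_A - 2(q_J) = 0.
So q_J = (133 - 2q_A)/5 and q_A = (109 - 2q_J)/7.
Solving the pair: q_J = 23, q_A = 9.
Total output Q = 32, so price P = 208 - 2·32 = 144.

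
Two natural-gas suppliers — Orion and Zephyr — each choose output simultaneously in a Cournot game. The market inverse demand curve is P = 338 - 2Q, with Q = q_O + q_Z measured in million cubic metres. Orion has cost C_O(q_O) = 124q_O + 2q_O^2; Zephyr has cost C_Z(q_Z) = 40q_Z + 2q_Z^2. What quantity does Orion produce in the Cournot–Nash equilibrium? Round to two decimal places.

Orion's profit: π_O = (338 - 2Q)q_O - (124q_O + 2q_O²). Setting ∂π_O/∂q_O = 0: 214 - 8q_O - 2(q_Z) = 0.
Zephyr's first-order condition: 298 - 8q_Z - 2(q_O) = 0.
Rearranging gives the reaction functions q_O = (214 - 2q_Z)/8 and q_Z = (298 - 2q_O)/8.
Substituting one into the other gives q_O = 93/5 and q_Z = 163/5.

18.60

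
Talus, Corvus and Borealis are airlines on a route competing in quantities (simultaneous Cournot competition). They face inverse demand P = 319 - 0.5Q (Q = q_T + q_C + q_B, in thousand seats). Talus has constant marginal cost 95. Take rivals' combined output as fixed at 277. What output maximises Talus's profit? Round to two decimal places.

With rivals' combined output fixed at 277, Talus's profit is π_T = (319 - (1/2)·277 - (1/2)q_T)q_T - (95q_T) = (361/2 - (1/2)q_T)q_T - (95q_T).
∂π_T/∂q_T = 171/2 - q_T = 0, so q_T = 171/2.

85.50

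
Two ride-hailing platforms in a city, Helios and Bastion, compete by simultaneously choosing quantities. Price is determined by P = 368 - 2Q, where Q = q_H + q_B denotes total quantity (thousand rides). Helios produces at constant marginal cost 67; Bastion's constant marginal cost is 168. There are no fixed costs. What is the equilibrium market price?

201

Helios's profit: π_H = (368 - 2Q)q_H - (67q_H). Setting ∂π_H/∂q_H = 0: 301 - 4q_H - 2(q_B) = 0.
Bastion's profit: π_B = (368 - 2Q)q_B - (168q_B). Setting ∂π_B/∂q_B = 0: 200 - 4q_B - 2(q_H) = 0.
Best responses: q_H = (301 - 2q_B)/4, q_B = (200 - 2q_H)/4.
Solving the pair: q_H = 67, q_B = 33/2.
Total output Q = 167/2, so price P = 368 - 2·(167/2) = 201.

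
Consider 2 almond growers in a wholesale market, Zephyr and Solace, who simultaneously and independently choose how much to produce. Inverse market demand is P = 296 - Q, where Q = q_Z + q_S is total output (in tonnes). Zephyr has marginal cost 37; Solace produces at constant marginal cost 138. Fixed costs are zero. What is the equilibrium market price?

157

Zephyr's profit: π_Z = (296 - Q)q_Z - (37q_Z). Setting ∂π_Z/∂q_Z = 0: 259 - 2q_Z - (q_S) = 0.
Solace's profit: π_S = (296 - Q)q_S - (138q_S). Setting ∂π_S/∂q_S = 0: 158 - 2q_S - (q_Z) = 0.
Best responses: q_Z = (259 - q_S)/2, q_S = (158 - q_Z)/2.
Solving the pair: q_Z = 120, q_S = 19.
Total output Q = 139, so price P = 296 - 139 = 157.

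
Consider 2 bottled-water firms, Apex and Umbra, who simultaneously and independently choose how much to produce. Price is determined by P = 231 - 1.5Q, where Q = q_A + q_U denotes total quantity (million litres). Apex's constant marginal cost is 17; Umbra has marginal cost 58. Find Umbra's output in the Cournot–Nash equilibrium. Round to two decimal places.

Apex's profit: π_A = (231 - 1.5Q)q_A - (17q_A). Setting ∂π_A/∂q_A = 0: 214 - 3q_A - (3/2)(q_U) = 0.
Umbra's first-order condition: 173 - 3q_U - (3/2)(q_A) = 0.
So q_A = (214 - (3/2)q_U)/3 and q_U = (173 - (3/2)q_A)/3.
Solving the pair: q_A = 170/3, q_U = 88/3.

29.33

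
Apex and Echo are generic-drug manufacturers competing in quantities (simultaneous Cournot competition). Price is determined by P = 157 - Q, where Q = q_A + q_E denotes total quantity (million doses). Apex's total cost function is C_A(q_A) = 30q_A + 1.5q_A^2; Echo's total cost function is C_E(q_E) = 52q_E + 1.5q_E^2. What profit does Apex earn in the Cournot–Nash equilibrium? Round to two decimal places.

1219.18

Apex's profit: π_A = (157 - Q)q_A - (30q_A + (3/2)q_A²). Setting ∂π_A/∂q_A = 0: 127 - 5q_A - (q_E) = 0.
Echo's first-order condition: 105 - 5q_E - (q_A) = 0.
So q_A = (127 - q_E)/5 and q_E = (105 - q_A)/5.
Solving the pair: q_A = 265/12, q_E = 199/12.
Price P = 157 - 116/3 = 355/3.
Apex's profit: (355/3)·(265/12) - 30·(265/12) - (3/2)(265/12)² = 1219.1840.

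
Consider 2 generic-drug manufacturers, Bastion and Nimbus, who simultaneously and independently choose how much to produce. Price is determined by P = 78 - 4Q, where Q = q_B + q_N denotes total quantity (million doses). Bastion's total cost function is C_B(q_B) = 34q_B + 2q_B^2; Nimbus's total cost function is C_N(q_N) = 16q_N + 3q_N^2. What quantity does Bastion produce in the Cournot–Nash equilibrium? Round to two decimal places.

2.42

Bastion's profit: π_B = (78 - 4Q)q_B - (34q_B + 2q_B²). Setting ∂π_B/∂q_B = 0: 44 - 12q_B - 4(q_N) = 0.
Nimbus's profit: π_N = (78 - 4Q)q_N - (16q_N + 3q_N²). Setting ∂π_N/∂q_N = 0: 62 - 14q_N - 4(q_B) = 0.
Best responses: q_B = (44 - 4q_N)/12, q_N = (62 - 4q_B)/14.
Substituting one into the other gives q_B = 46/19 and q_N = 71/19.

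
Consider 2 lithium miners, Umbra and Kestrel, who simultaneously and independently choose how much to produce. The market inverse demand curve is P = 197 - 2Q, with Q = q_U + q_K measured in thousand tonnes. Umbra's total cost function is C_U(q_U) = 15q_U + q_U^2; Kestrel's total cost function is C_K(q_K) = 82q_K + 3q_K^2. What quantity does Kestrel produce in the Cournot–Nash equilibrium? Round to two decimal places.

Umbra's profit: π_U = (197 - 2Q)q_U - (15q_U + q_U²). Setting ∂π_U/∂q_U = 0: 182 - 6q_U - 2(q_K) = 0.
Kestrel's profit: π_K = (197 - 2Q)q_K - (82q_K + 3q_K²). Setting ∂π_K/∂q_K = 0: 115 - 10q_K - 2(q_U) = 0.
Rearranging gives the reaction functions q_U = (182 - 2q_K)/6 and q_K = (115 - 2q_U)/10.
Solving the pair: q_U = 795/28, q_K = 163/28.

5.82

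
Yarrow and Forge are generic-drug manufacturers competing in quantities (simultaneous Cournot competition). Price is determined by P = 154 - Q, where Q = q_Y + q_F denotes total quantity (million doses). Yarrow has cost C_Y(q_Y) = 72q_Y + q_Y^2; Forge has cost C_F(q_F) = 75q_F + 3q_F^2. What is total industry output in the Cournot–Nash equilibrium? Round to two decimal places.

Yarrow's profit: π_Y = (154 - Q)q_Y - (72q_Y + q_Y²). Setting ∂π_Y/∂q_Y = 0: 82 - 4q_Y - (q_F) = 0.
Forge's profit: π_F = (154 - Q)q_F - (75q_F + 3q_F²). Setting ∂π_F/∂q_F = 0: 79 - 8q_F - (q_Y) = 0.
So q_Y = (82 - q_F)/4 and q_F = (79 - q_Y)/8.
Solving the pair: q_Y = 577/31, q_F = 234/31.
Total output Q = 577/31 + 234/31 = 811/31.

26.16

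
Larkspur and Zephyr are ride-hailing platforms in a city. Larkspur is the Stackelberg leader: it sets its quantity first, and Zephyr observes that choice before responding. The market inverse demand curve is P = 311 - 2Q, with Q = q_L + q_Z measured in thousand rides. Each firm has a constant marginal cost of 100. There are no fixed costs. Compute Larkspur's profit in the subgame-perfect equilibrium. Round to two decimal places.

Solve by backward induction. Given q_L, the follower Zephyr maximises π_Z = (311 - 2q_L - 2q_Z)q_Z - 100q_Z.
Follower FOC: 211 - 2q_L - 4q_Z = 0, so q_Z(q_L) = (211 - 2q_L)/4.
Larkspur substitutes q_Z(q_L) into its own profit: π_L = q_L(311 - 2q_L - (211 - 2q_L)/2) - 100q_L = (411/2 - q_L)q_L - 100q_L.
Maximising: ∂π_L/∂q_L = 211/2 - 2q_L = 0, giving q_L = 211/4.
Then q_Z = (211 - 2·(211/4))/4 = 211/8.
Price P = 311 - 2·(633/8) = 611/4.
Larkspur's profit: (611/4 - 100)·(211/4) = 2782.5625.

2782.56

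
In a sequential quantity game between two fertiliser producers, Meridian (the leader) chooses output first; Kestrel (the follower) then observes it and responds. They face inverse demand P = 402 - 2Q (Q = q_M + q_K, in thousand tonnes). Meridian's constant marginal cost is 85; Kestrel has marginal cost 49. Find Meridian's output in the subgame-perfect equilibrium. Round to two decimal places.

70.25

The follower Kestrel best-responds to any q_M: π_K = (402 - 2Q)q_K - 49q_K.
Follower FOC: 353 - 2q_M - 4q_K = 0, so q_K(q_M) = (353 - 2q_M)/4.
The leader anticipates this reaction. Substituting into P = 402 - 2Q gives P = 451/2 - q_M, so π_M = (451/2 - q_M)q_M - 85q_M.
Maximising: ∂π_M/∂q_M = 281/2 - 2q_M = 0, giving q_M = 281/4.
Then q_K = (353 - 2·(281/4))/4 = 425/8.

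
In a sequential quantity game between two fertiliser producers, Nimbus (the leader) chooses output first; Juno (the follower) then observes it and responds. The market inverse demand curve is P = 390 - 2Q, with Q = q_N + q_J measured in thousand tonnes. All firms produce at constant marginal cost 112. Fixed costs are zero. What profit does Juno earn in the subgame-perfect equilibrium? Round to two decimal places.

2415.13

Solve by backward induction. Given q_N, the follower Juno maximises π_J = (390 - 2q_N - 2q_J)q_J - 112q_J.
Setting the follower's marginal profit to zero, 278 - 2q_N - 4q_J = 0, i.e. q_J = (278 - 2q_N)/4.
Nimbus substitutes q_J(q_N) into its own profit: π_N = q_N(390 - 2q_N - (278 - 2q_N)/2) - 112q_N = (251 - q_N)q_N - 112q_N.
Leader FOC: 139 - 2q_N = 0, so q_N = 139/2.
Then q_J = (278 - 2·(139/2))/4 = 139/4.
Price P = 390 - 2·(417/4) = 363/2.
Juno's profit: (363/2 - 112)·(139/4) = 2415.1250.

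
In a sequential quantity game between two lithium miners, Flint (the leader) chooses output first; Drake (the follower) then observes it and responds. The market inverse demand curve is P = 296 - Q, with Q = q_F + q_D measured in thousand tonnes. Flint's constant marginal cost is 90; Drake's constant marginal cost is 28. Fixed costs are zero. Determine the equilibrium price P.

Solve by backward induction. Given q_F, the follower Drake maximises π_D = (296 - q_F - q_D)q_D - 28q_D.
∂π_D/∂q_D = 268 - q_F - 2q_D = 0 gives the reaction function q_D = (268 - q_F)/2.
The leader anticipates this reaction. Substituting into P = 296 - Q gives P = 162 - (1/2)q_F, so π_F = (162 - (1/2)q_F)q_F - 90q_F.
Maximising: ∂π_F/∂q_F = 72 - q_F = 0, giving q_F = 72.
Then q_D = (268 - 72)/2 = 98.
Total output Q = 170, so price P = 296 - 170 = 126.

126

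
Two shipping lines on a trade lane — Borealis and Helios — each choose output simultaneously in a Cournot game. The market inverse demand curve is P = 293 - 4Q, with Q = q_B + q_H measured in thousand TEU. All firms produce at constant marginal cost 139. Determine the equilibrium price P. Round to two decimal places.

190.33

Each firm earns π_i = (293 - 4Q)q_i - 139q_i.
First-order condition (treating rivals' output as given): 154 - 8q_i - 4q_j = 0.
By symmetry each firm produces the same amount; substituting q_j = q_i yields q_i = 154/12 = 77/6.
Total output Q = 77/3, so price P = 293 - 4·(77/3) = 571/3.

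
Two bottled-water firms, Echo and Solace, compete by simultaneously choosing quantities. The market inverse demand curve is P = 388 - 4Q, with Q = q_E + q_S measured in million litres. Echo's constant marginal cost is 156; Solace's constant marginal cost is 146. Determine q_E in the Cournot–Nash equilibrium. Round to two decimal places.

Echo's profit: π_E = (388 - 4Q)q_E - (156q_E). Setting ∂π_E/∂q_E = 0: 232 - 8q_E - 4(q_S) = 0.
Solace's profit: π_S = (388 - 4Q)q_S - (146q_S). Setting ∂π_S/∂q_S = 0: 242 - 8q_S - 4(q_E) = 0.
Best responses: q_E = (232 - 4q_S)/8, q_S = (242 - 4q_E)/8.
Substituting one into the other gives q_E = 37/2 and q_S = 21.

18.50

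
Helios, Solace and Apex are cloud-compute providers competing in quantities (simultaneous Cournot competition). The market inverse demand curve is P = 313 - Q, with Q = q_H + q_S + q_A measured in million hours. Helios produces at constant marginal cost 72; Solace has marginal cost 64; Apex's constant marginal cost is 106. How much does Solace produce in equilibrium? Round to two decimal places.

74.75

Helios's profit: π_H = (313 - Q)q_H - (72q_H). Setting ∂π_H/∂q_H = 0: 241 - 2q_H - (q_S + q_A) = 0.
Solace's profit: π_S = (313 - Q)q_S - (64q_S). Setting ∂π_S/∂q_S = 0: 249 - 2q_S - (q_H + q_A) = 0.
Apex's profit: π_A = (313 - Q)q_A - (106q_A). Setting ∂π_A/∂q_A = 0: 207 - 2q_A - (q_H + q_S) = 0.
Adding the 3 conditions: 697 − 2Q − 2Q = 0, i.e. Q = 697/4.
Back-substituting: q_H = (241 − 697/4) = 267/4, q_S = (249 − 697/4) = 299/4, q_A = (207 − 697/4) = 131/4.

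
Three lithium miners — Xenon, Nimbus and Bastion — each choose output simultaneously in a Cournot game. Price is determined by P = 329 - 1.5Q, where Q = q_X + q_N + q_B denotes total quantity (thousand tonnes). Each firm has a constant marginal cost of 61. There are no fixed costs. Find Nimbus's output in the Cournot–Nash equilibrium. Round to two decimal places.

Each firm earns π_i = (329 - 1.5Q)q_i - 61q_i.
First-order condition (treating rivals' output as given): 268 - 3q_i - (3/2)·Σ_{j≠i} q_j = 0.
With identical firms every q_j equals q_i, so Σ_{j≠i} q_j = 2q_i and 268 = 6q_i, giving q_i = 134/3.

44.67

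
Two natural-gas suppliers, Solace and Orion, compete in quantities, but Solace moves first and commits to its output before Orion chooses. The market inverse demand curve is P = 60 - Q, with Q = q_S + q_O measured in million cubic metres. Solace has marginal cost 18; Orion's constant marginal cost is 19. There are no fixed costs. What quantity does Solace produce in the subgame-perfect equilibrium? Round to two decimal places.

The follower Orion best-responds to any q_S: π_O = (60 - Q)q_O - 19q_O.
Setting the follower's marginal profit to zero, 41 - q_S - 2q_O = 0, i.e. q_O = (41 - q_S)/2.
Solace substitutes q_O(q_S) into its own profit: π_S = q_S(60 - q_S - (41 - q_S)/2) - 18q_S = (79/2 - (1/2)q_S)q_S - 18q_S.
Leader FOC: 43/2 - q_S = 0, so q_S = 43/2.
Then q_O = (41 - 43/2)/2 = 39/4.

21.50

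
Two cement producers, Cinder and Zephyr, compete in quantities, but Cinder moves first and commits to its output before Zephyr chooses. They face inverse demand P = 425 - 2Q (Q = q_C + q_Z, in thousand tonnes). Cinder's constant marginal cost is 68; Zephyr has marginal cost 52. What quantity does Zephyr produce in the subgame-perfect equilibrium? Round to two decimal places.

50.63

Solve by backward induction. Given q_C, the follower Zephyr maximises π_Z = (425 - 2q_C - 2q_Z)q_Z - 52q_Z.
Follower FOC: 373 - 2q_C - 4q_Z = 0, so q_Z(q_C) = (373 - 2q_C)/4.
Cinder substitutes q_Z(q_C) into its own profit: π_C = q_C(425 - 2q_C - (373 - 2q_C)/2) - 68q_C = (477/2 - q_C)q_C - 68q_C.
The leader's first-order condition 341/2 - 2q_C = 0 yields q_C = 341/4.
Then q_Z = (373 - 2·(341/4))/4 = 405/8.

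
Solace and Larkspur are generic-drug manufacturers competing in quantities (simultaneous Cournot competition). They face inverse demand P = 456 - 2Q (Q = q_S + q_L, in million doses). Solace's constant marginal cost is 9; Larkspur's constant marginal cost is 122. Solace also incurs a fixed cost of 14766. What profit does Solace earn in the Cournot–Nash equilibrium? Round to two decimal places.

Solace's profit: π_S = (456 - 2Q)q_S - (9q_S). Setting ∂π_S/∂q_S = 0: 447 - 4q_S - 2(q_L) = 0.
Larkspur's profit: π_L = (456 - 2Q)q_L - (122q_L). Setting ∂π_L/∂q_L = 0: 334 - 4q_L - 2(q_S) = 0.
Best responses: q_S = (447 - 2q_L)/4, q_L = (334 - 2q_S)/4.
Substituting one into the other gives q_S = 280/3 and q_L = 221/6.
Price P = 456 - 2·(781/6) = 587/3.
Solace's profit: (587/3 - 9)·(280/3) - 14766 = 2656.2222.

2656.22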